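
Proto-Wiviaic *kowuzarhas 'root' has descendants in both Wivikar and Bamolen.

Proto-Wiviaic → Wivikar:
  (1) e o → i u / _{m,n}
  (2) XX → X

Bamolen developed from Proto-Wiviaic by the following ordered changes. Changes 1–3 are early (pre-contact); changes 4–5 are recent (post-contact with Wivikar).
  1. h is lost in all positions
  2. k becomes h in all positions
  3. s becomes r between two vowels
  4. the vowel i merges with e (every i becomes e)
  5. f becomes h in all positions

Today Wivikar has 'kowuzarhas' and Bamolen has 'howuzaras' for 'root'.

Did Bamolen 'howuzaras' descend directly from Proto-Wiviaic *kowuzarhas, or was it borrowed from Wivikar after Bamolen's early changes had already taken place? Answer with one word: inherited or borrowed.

If inherited, *kowuzarhas would pass through all of Bamolen's changes:
Bamolen: *kowuzarhas > kowuzaras > howuzaras  (by h-loss, unconditioned shift)
If borrowed from Wivikar 'kowuzarhas' after the early changes, it would undergo only the recent ones:
  rule 4 (vowel merger): no change (kowuzarhas)
  rule 5 (unconditioned shift): no change (kowuzarhas)
  ⇒ as a loan: kowuzarhas
Bamolen 'howuzaras' matches the inherited outcome exactly, so it is an inherited cognate, not a loan.

inherited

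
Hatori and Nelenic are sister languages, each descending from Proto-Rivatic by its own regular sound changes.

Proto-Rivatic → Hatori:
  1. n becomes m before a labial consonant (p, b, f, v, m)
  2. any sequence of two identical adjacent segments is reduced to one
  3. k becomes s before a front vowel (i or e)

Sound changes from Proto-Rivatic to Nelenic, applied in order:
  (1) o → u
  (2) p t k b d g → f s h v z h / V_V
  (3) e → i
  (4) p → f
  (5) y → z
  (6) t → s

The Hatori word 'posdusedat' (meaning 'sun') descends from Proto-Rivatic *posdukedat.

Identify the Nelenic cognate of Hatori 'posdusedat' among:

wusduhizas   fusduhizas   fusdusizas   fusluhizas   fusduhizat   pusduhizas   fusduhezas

Nelenic: *posdukedat
  posdukedat → pusdukedat   [vowel merger]
  pusdukedat → pusduhezat   [intervocalic lenition]
  pusduhezat → pusduhizat   [vowel merger]
  pusduhizat → fusduhizat   [unconditioned shift]
  fusduhizat (rule 5 does not apply)
  fusduhizat → fusduhizas   [unconditioned shift]
  giving Nelenic fusduhizas.
Only 'fusduhizas' matches the regular Nelenic development of *posdukedat.

fusduhizas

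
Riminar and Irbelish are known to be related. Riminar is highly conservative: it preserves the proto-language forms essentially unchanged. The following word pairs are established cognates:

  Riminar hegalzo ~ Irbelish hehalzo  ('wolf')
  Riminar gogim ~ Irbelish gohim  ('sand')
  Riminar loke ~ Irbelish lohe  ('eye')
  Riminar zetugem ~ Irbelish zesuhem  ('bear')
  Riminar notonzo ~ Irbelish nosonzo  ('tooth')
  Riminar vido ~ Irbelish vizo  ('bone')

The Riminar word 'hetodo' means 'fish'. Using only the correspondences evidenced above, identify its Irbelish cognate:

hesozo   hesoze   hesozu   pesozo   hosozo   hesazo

hesozo

notonzo ~ nosonzo — Riminar t corresponds to Irbelish s between vowels (before a back vowel).
vido ~ vizo — Riminar d corresponds to Irbelish z between vowels (before a back vowel).
Applying these to Riminar 'hetodo':
  hetodo → hesodo   (t→s between vowels (before a back vowel))
  hesodo → hesozo   (d→z between vowels (before a back vowel))
So the Irbelish cognate is 'hesozo'.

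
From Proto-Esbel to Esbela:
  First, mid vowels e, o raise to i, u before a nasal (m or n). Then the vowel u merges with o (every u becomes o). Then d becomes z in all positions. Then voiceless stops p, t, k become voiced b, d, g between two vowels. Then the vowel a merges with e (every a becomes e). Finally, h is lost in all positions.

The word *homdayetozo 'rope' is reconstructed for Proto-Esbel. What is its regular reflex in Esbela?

Esbela: *homdayetozo
  homdayetozo → humdayetozo   [pre-nasal raising]
  humdayetozo → homdayetozo   [vowel merger]
  homdayetozo → homzayetozo   [unconditioned shift]
  homzayetozo → homzayedozo   [intervocalic voicing]
  homzayedozo → homzeyedozo   [vowel merger]
  homzeyedozo → omzeyedozo   [h-loss]
  giving Esbela omzeyedozo.

omzeyedozo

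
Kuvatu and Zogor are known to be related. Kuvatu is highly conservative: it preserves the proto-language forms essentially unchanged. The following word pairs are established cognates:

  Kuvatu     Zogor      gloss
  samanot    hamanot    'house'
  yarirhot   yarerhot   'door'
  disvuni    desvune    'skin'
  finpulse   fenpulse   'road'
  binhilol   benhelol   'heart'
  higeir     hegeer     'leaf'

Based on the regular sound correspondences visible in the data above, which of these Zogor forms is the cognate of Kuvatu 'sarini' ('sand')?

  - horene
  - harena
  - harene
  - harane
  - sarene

samanot ~ hamanot — Kuvatu s corresponds to Zogor h word-initially before a back vowel.
finpulse ~ fenpulse, binhilol ~ benhelol — Kuvatu i corresponds to Zogor e after a consonant, before a nasal.
disvuni ~ desvune — Kuvatu i corresponds to Zogor e word-finally.
Applying these to Kuvatu 'sarini':
  sarini → harini   (s→h word-initially before a back vowel)
  harini → hareni   (i→e after a consonant, before a nasal)
  hareni → harene   (i→e word-finally)
So the Zogor cognate is 'harene'.

harene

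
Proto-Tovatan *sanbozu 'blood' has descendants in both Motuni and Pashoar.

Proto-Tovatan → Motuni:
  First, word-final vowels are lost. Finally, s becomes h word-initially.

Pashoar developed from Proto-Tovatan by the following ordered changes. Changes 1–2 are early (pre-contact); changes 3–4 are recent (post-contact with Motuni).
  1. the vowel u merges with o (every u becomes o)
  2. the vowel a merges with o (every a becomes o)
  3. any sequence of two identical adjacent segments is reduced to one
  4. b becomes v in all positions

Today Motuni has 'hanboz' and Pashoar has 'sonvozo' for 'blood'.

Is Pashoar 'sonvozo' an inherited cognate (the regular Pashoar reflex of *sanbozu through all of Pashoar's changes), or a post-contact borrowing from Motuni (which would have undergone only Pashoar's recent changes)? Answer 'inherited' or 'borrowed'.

inherited

If inherited, *sanbozu would pass through all of Pashoar's changes:
Pashoar: *sanbozu > sanbozo > sonbozo > sonvozo  (by vowel merger, vowel merger, unconditioned shift)
If borrowed from Motuni 'hanboz' after the early changes, it would undergo only the recent ones:
  rule 3 (degemination): no change (hanboz)
  rule 4 (unconditioned shift): hanboz → hanvoz
  ⇒ as a loan: hanvoz
Pashoar 'sonvozo' matches the inherited outcome exactly, so it is an inherited cognate, not a loan.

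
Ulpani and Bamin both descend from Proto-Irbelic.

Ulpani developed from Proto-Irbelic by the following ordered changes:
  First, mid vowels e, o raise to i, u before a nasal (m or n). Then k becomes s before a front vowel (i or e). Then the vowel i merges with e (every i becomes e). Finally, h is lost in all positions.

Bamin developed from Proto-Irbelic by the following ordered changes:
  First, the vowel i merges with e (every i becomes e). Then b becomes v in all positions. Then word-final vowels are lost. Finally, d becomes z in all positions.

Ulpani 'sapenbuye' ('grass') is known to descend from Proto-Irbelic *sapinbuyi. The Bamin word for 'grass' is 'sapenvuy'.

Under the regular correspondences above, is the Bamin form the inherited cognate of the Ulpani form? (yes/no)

Derive the expected Bamin reflex of *sapinbuyi:
Bamin: *sapinbuyi > sapenbuye > sapenvuye > sapenvuy  (by vowel merger, unconditioned shift, apocope)
Bamin 'sapenvuy' matches the regular reflex exactly, so the pair is cognate.

yes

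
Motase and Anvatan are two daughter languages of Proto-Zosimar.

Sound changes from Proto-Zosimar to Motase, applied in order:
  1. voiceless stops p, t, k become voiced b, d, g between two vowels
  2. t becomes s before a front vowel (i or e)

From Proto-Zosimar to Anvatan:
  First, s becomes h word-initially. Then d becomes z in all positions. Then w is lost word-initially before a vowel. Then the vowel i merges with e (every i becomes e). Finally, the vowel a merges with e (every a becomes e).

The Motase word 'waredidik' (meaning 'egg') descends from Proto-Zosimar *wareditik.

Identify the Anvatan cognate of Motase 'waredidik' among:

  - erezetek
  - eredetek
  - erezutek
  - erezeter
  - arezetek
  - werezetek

erezetek

Anvatan: start from *wareditik.
  rule 1: no change — wareditik
  rule 2 (unconditioned shift): wareditik → warezitik
  rule 3 (glide loss): warezitik → arezitik
  rule 4 (vowel merger): arezitik → arezetek
  rule 5 (vowel merger): arezetek → erezetek
  ⇒ Anvatan erezetek
Only 'erezetek' matches the regular Anvatan development of *wareditik.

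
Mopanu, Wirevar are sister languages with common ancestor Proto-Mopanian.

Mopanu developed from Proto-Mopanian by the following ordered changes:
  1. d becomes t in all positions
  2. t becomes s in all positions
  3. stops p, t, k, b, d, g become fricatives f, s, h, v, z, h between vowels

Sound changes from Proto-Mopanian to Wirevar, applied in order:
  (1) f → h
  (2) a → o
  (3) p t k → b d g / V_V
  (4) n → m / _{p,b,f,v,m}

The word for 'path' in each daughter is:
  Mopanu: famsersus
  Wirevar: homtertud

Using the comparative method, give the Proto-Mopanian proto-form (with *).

*famtertud

Position 9: Mopanu has s, Wirevar has d. Taking the neighbouring segments as reconstructed: Mopanu s could go back to *t or *d or *s; Wirevar d can only go back to *d — the one source consistent with every daughter is *d.
Position 1: Mopanu has f, Wirevar has h. Taking the neighbouring segments as reconstructed: Mopanu f can only go back to *f; Wirevar h could go back to *f or *h — the one source consistent with every daughter is *f.
Position 2: Mopanu has a, Wirevar has o. Mopanu preserves a here (none of its changes turn any other segment into a), so the proto-segment is *a.
Continuing position by position gives *famtertud; check it forward:
Mopanu: *famtertud
  famtertud → famtertut   [unconditioned shift]
  famtertut → famsersus   [unconditioned shift]
  famsersus (rule 3 does not apply)
  giving Mopanu famsersus.
Wirevar: *famtertud > hamtertud > homtertud  (by unconditioned shift, vowel merger)
No other proto-form is consistent with every reflex, so the reconstruction is *famtertud.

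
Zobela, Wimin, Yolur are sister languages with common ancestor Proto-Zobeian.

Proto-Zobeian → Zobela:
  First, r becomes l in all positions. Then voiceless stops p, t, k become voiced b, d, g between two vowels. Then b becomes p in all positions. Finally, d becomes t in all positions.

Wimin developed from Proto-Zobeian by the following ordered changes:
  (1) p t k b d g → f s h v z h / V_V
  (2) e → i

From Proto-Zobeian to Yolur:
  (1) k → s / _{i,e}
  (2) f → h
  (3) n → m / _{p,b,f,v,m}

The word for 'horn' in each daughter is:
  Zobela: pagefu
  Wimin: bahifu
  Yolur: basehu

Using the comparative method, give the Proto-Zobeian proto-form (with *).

Position 5: Zobela has f, Wimin has f, Yolur has h. Zobela preserves f here (none of its changes turn any other segment into f), so the proto-segment is *f.
Position 3: Zobela has g, Wimin has h, Yolur has s. Taking the neighbouring segments as reconstructed: Zobela g could go back to *k or *g; Wimin h could go back to *k or *g or *h; Yolur s could go back to *k or *s — the one source consistent with every daughter is *k.
Continuing position by position gives *bakefu; check it forward:
Zobela: start from *bakefu.
  rule 1: no change — bakefu
  rule 2 (intervocalic voicing): bakefu → bagefu
  rule 3 (unconditioned shift): bagefu → pagefu
  rule 4: no change — pagefu
  ⇒ Zobela pagefu
Wimin: *bakefu > bahefu > bahifu  (by intervocalic lenition, vowel merger)
Yolur: *bakefu > basefu > basehu  (by palatalisation, unconditioned shift)
Only *bakefu yields all of Zobela pagefu, Wimin bahifu, Yolur basehu.

*bakefu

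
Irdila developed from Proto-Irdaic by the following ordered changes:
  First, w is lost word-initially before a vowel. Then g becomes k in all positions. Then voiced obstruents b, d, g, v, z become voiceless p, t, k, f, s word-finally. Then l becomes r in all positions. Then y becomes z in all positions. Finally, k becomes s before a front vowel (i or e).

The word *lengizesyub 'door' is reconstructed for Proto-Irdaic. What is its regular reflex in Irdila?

rensizeszup

Irdila: start from *lengizesyub.
  rule 1: no change — lengizesyub
  rule 2 (unconditioned shift): lengizesyub → lenkizesyub
  rule 3 (final devoicing): lenkizesyub → lenkizesyup
  rule 4 (unconditioned shift): lenkizesyup → renkizesyup
  rule 5 (unconditioned shift): renkizesyup → renkizeszup
  rule 6 (palatalisation): renkizeszup → rensizeszup
  ⇒ Irdila rensizeszup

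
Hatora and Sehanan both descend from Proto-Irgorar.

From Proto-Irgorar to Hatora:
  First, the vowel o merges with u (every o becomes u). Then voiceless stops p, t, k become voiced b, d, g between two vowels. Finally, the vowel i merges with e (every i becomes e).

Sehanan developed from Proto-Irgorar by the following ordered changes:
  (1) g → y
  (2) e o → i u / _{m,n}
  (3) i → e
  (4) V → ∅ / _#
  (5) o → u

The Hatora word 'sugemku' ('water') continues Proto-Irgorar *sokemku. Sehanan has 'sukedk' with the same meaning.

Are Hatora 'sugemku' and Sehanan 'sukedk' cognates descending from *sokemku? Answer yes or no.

Derive the expected Sehanan reflex of *sokemku:
Sehanan: *sokemku > sokimku > sokemku > sokemk > sukemk  (by pre-nasal raising, vowel merger, apocope, vowel merger)
The regular Sehanan reflex would be 'sukemk', but the attested form is 'sukedk'. The correspondence is irregular, so they are not cognates (the Sehanan form has a different source).

no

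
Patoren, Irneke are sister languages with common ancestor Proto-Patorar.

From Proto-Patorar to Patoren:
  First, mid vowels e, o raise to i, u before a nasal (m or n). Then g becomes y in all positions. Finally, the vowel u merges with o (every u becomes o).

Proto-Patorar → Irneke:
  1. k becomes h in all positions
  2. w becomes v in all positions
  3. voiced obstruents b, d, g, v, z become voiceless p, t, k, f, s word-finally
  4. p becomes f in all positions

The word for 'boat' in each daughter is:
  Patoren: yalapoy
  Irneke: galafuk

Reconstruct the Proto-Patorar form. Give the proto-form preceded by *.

*galapug

Position 6: Patoren has o, Irneke has u. Irneke preserves u here (none of its changes turn any other segment into u), so the proto-segment is *u.
Position 7: Patoren has y, Irneke has k. In Irneke, k can only continue *g, so the proto-segment is *g.
Position 5: Patoren has p, Irneke has f. Patoren preserves p here (none of its changes turn any other segment into p), so the proto-segment is *p.
Verify the candidate proto-form against each daughter:
Patoren: *galapug
  galapug (rule 1 does not apply)
  galapug → yalapuy   [unconditioned shift]
  yalapuy → yalapoy   [vowel merger]
  giving Patoren yalapoy.
Irneke: *galapug
  galapug (rule 1 does not apply)
  galapug (rule 2 does not apply)
  galapug → galapuk   [final devoicing]
  galapuk → galafuk   [unconditioned shift]
  giving Irneke galafuk.
No other proto-form is consistent with every reflex, so the reconstruction is *galapug.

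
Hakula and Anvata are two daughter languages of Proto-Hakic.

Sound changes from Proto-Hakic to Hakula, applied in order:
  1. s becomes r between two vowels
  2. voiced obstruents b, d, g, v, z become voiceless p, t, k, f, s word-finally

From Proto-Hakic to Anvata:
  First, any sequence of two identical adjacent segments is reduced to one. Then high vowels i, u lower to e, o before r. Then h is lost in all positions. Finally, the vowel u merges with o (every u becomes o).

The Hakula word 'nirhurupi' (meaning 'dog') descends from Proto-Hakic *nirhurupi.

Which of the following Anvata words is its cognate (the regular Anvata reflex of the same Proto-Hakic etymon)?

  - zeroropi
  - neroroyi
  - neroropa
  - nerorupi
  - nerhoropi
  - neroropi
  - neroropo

neroropi

Anvata: start from *nirhurupi.
  rule 1: no change — nirhurupi
  rule 2 (pre-rhotic lowering): nirhurupi → nerhorupi
  rule 3 (h-loss): nerhorupi → nerorupi
  rule 4 (vowel merger): nerorupi → neroropi
  ⇒ Anvata neroropi
Only 'neroropi' matches the regular Anvata development of *nirhurupi.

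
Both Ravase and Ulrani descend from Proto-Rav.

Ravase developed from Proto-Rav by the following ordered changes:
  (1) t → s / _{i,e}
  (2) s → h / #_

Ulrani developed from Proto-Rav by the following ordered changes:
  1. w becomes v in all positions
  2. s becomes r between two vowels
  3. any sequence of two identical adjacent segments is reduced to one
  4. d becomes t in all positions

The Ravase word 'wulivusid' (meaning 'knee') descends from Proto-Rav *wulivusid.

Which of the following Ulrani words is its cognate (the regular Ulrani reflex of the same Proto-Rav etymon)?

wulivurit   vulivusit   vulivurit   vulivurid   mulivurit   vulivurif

vulivurit

Ulrani: *wulivusid > vulivusid > vulivurid > vulivurit  (by unconditioned shift, rhotacism, unconditioned shift)
The other candidates each miss or misapply at least one Ulrani change.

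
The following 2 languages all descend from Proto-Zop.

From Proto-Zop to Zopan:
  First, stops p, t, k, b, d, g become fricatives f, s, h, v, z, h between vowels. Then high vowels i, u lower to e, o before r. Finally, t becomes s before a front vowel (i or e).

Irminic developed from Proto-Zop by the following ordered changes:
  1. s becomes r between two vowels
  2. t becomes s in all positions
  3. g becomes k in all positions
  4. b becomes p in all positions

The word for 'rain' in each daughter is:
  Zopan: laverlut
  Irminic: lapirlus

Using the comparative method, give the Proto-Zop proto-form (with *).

Position 4: Zopan has e, Irminic has i. Irminic preserves i here (none of its changes turn any other segment into i), so the proto-segment is *i.
Position 8: Zopan has t, Irminic has s. Zopan preserves t here (none of its changes turn any other segment into t), so the proto-segment is *t.
Position 3: Zopan has v, Irminic has p. Taking the neighbouring segments as reconstructed: Zopan v could go back to *b or *v; Irminic p could go back to *p or *b — the one source consistent with every daughter is *b.
This points to *labirlut. Verify forward in each daughter:
Zopan: start from *labirlut.
  rule 1 (intervocalic lenition): labirlut → lavirlut
  rule 2 (pre-rhotic lowering): lavirlut → laverlut
  rule 3: no change — laverlut
  ⇒ Zopan laverlut
Irminic: *labirlut
  labirlut (rule 1 does not apply)
  labirlut → labirlus   [unconditioned shift]
  labirlus (rule 3 does not apply)
  labirlus → lapirlus   [unconditioned shift]
  giving Irminic lapirlus.
Only *labirlut yields all of Zopan laverlut, Irminic lapirlus.

*labirlut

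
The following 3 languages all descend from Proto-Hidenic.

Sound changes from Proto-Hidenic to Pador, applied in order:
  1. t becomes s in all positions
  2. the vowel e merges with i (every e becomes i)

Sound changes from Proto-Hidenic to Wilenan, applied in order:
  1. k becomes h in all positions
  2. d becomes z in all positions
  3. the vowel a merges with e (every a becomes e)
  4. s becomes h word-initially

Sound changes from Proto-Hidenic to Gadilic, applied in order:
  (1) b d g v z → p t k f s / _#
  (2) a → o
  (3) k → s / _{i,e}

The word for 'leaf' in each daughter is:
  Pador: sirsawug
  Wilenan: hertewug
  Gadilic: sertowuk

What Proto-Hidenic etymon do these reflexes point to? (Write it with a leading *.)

Position 2: Pador has i, Wilenan has e, Gadilic has e. Gadilic preserves e here (none of its changes turn any other segment into e), so the proto-segment is *e.
Position 8: Pador has g, Wilenan has g, Gadilic has k. Pador preserves g here (none of its changes turn any other segment into g), so the proto-segment is *g.
Position 4: Pador has s, Wilenan has t, Gadilic has t. Wilenan preserves t here (none of its changes turn any other segment into t), so the proto-segment is *t.
Verify the candidate proto-form against each daughter:
Pador: *sertawug > sersawug > sirsawug  (by unconditioned shift, vowel merger)
Wilenan: *sertawug
  sertawug (rule 1 does not apply)
  sertawug (rule 2 does not apply)
  sertawug → sertewug   [vowel merger]
  sertewug → hertewug   [debuccalisation]
  giving Wilenan hertewug.
Gadilic: *sertawug > sertawuk > sertowuk  (by final devoicing, vowel merger)
No other proto-form is consistent with every reflex, so the reconstruction is *sertawug.

*sertawug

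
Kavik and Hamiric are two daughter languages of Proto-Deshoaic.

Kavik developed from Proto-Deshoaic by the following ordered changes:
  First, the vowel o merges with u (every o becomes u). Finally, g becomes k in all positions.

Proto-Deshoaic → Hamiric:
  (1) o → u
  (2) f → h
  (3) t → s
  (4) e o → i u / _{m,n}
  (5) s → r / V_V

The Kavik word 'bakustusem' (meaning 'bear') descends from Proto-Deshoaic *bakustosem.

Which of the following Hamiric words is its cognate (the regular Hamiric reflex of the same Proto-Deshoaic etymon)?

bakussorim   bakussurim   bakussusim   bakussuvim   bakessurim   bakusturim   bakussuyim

bakussurim

Hamiric: *bakustosem > bakustusem > bakussusem > bakussusim > bakussurim  (by vowel merger, unconditioned shift, pre-nasal raising, rhotacism)
Only 'bakussurim' matches the regular Hamiric development of *bakustosem.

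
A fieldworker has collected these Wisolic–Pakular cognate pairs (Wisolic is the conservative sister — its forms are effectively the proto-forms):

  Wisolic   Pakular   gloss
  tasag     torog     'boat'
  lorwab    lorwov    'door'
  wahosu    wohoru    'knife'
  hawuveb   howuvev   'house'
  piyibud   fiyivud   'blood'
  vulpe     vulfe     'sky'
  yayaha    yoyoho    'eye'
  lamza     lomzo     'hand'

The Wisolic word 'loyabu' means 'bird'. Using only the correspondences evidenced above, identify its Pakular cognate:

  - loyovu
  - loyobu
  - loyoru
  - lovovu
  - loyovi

loyovu

lorwab ~ lorwov — Wisolic a corresponds to Pakular o after a consonant, before a labial obstruent.
piyibud ~ fiyivud — Wisolic b corresponds to Pakular v between vowels (before a back vowel).
Applying these to Wisolic 'loyabu':
  loyabu → loyobu   (a→o after a consonant, before a labial obstruent)
  loyobu → loyovu   (b→v between vowels (before a back vowel))
So the Pakular cognate is 'loyovu'.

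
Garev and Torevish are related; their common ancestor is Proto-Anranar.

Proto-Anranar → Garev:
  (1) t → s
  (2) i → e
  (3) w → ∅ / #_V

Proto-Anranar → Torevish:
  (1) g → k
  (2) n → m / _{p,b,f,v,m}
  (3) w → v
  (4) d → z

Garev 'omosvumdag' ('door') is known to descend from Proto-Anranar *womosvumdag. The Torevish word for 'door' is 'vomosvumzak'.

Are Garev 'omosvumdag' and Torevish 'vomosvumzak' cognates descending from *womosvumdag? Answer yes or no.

Derive the expected Torevish reflex of *womosvumdag:
Torevish: *womosvumdag
  womosvumdag → womosvumdak   [unconditioned shift]
  womosvumdak (rule 2 does not apply)
  womosvumdak → vomosvumdak   [unconditioned shift]
  vomosvumdak → vomosvumzak   [unconditioned shift]
  giving Torevish vomosvumzak.
Torevish 'vomosvumzak' matches the regular reflex exactly, so the pair is cognate.

yes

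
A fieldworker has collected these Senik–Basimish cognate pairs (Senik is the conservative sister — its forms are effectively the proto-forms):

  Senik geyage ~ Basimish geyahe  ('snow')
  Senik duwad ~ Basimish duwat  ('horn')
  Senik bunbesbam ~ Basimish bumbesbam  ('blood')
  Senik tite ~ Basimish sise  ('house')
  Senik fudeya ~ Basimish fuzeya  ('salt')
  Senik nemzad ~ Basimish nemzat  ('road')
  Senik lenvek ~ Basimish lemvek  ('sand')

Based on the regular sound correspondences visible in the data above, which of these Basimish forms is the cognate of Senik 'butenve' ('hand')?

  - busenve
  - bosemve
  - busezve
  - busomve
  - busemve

tite ~ sise — Senik t corresponds to Basimish s between vowels (before a front vowel).
lenvek ~ lemvek — Senik n corresponds to Basimish m after a vowel, before a labial obstruent.
Applying these to Senik 'butenve':
  butenve → busenve   (t→s between vowels (before a front vowel))
  busenve → busemve   (n→m after a vowel, before a labial obstruent)
So the Basimish cognate is 'busemve'.

busemve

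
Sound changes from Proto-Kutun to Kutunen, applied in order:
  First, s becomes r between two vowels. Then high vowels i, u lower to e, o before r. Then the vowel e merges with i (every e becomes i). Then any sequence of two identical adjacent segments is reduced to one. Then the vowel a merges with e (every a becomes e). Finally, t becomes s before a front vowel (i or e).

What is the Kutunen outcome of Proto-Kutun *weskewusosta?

wiskiworosse

Kutunen: start from *weskewusosta.
  rule 1 (rhotacism): weskewusosta → weskewurosta
  rule 2 (pre-rhotic lowering): weskewurosta → weskeworosta
  rule 3 (vowel merger): weskeworosta → wiskiworosta
  rule 4: no change — wiskiworosta
  rule 5 (vowel merger): wiskiworosta → wiskiworoste
  rule 6 (palatalisation): wiskiworoste → wiskiworosse
  ⇒ Kutunen wiskiworosse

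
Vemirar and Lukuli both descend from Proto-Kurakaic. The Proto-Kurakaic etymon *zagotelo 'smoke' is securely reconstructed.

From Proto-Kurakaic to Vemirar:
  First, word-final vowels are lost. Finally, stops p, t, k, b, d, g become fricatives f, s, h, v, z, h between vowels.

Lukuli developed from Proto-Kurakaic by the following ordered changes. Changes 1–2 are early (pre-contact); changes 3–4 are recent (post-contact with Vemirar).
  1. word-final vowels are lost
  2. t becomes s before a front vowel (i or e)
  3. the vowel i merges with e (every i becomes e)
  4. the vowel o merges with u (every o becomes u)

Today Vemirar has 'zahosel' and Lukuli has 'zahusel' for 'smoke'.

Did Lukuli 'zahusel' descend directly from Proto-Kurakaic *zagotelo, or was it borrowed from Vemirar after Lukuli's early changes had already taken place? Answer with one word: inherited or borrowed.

If inherited, *zagotelo would pass through all of Lukuli's changes:
Lukuli: *zagotelo > zagotel > zagosel > zagusel  (by apocope, palatalisation, vowel merger)
If borrowed from Vemirar 'zahosel' after the early changes, it would undergo only the recent ones:
  rule 3 (vowel merger): no change (zahosel)
  rule 4 (vowel merger): zahosel → zahusel
  ⇒ as a loan: zahusel
Lukuli 'zahusel' matches the loan outcome 'zahusel', not the inherited 'zagusel' — it skipped the early Lukuli changes, so it was borrowed from Vemirar.

borrowed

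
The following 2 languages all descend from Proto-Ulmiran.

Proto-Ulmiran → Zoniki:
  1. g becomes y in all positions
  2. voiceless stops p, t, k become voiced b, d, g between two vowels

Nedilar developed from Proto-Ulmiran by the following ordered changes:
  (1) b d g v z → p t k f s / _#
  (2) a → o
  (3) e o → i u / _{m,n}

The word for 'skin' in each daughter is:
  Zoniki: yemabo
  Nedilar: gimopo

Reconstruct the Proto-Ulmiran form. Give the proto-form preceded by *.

Position 4: Zoniki has a, Nedilar has o. Zoniki preserves a here (none of its changes turn any other segment into a), so the proto-segment is *a.
Position 1: Zoniki has y, Nedilar has g. Nedilar preserves g here (none of its changes turn any other segment into g), so the proto-segment is *g.
This points to *gemapo. Verify forward in each daughter:
Zoniki: *gemapo
  gemapo → yemapo   [unconditioned shift]
  yemapo → yemabo   [intervocalic voicing]
  giving Zoniki yemabo.
Nedilar: *gemapo > gemopo > gimopo  (by vowel merger, pre-nasal raising)
*gemapo is the unique common source.

*gemapo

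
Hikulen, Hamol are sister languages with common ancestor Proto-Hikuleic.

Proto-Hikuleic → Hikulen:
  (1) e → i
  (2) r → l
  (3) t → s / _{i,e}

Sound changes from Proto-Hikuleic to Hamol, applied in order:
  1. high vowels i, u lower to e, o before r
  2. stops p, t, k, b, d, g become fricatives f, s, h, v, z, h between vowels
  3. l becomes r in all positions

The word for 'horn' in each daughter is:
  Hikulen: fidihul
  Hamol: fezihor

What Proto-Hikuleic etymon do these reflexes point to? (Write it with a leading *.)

*fedihur

Position 2: Hikulen has i, Hamol has e. Taking the neighbouring segments as reconstructed: Hikulen i could go back to *e or *i; Hamol e can only go back to *e — the one source consistent with every daughter is *e.
Position 3: Hikulen has d, Hamol has z. Hikulen preserves d here (none of its changes turn any other segment into d), so the proto-segment is *d.
Position 7: Hikulen has l, Hamol has r. Taking the neighbouring segments as reconstructed: Hikulen l could go back to *l or *r; Hamol r can only go back to *r — the one source consistent with every daughter is *r.
This points to *fedihur. Verify forward in each daughter:
Hikulen: start from *fedihur.
  rule 1 (vowel merger): fedihur → fidihur
  rule 2 (unconditioned shift): fidihur → fidihul
  rule 3: no change — fidihul
  ⇒ Hikulen fidihul
Hamol: *fedihur > fedihor > fezihor  (by pre-rhotic lowering, intervocalic lenition)
*fedihur is the unique common source.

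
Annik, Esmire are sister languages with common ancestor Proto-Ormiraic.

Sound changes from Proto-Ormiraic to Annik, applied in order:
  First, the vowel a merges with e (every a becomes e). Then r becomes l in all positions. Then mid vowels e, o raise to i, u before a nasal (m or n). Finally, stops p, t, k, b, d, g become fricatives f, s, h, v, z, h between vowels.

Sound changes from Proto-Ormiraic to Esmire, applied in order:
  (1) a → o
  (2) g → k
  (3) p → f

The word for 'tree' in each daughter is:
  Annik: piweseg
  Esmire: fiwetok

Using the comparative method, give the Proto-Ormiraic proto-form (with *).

Position 1: Annik has p, Esmire has f. Annik preserves p here (none of its changes turn any other segment into p), so the proto-segment is *p.
Position 5: Annik has s, Esmire has t. Esmire preserves t here (none of its changes turn any other segment into t), so the proto-segment is *t.
Continuing position by position gives *piwetag; check it forward:
Annik: start from *piwetag.
  rule 1 (vowel merger): piwetag → piweteg
  rule 2: no change — piweteg
  rule 3: no change — piweteg
  rule 4 (intervocalic lenition): piweteg → piweseg
  ⇒ Annik piweseg
Esmire: *piwetag > piwetog > piwetok > fiwetok  (by vowel merger, unconditioned shift, unconditioned shift)
Only *piwetag yields all of Annik piweseg, Esmire fiwetok.

*piwetag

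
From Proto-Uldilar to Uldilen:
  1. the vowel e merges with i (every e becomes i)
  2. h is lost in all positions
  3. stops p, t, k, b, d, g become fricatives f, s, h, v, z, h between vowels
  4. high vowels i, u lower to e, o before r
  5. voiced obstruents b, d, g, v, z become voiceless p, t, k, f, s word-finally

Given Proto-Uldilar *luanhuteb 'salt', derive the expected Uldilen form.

luanusip

Uldilen: start from *luanhuteb.
  rule 1 (vowel merger): luanhuteb → luanhutib
  rule 2 (h-loss): luanhutib → luanutib
  rule 3 (intervocalic lenition): luanutib → luanusib
  rule 4: no change — luanusib
  rule 5 (final devoicing): luanusib → luanusip
  ⇒ Uldilen luanusip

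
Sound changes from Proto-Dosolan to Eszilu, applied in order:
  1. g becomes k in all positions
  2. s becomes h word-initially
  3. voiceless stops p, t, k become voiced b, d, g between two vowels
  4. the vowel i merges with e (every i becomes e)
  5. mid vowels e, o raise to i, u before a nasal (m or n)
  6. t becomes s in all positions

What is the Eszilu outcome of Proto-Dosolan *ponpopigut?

Eszilu: *ponpopigut > ponpopikut > ponpobigut > ponpobegut > punpobegut > punpobegus  (by unconditioned shift, intervocalic voicing, vowel merger, pre-nasal raising, unconditioned shift)

punpobegus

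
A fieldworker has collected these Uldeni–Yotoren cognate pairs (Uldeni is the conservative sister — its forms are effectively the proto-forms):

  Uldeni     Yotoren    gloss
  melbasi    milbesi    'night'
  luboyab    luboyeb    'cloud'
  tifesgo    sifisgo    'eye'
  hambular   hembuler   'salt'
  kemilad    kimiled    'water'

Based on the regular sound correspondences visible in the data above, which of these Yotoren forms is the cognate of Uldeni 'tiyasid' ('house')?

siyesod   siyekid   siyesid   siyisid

tifesgo ~ sifisgo — Uldeni t corresponds to Yotoren s word-initially before a front vowel.
melbasi ~ milbesi, kemilad ~ kimiled — Uldeni a corresponds to Yotoren e after a consonant, before a consonant other than r, m, n, p, b, f, v.
Applying these to Uldeni 'tiyasid':
  tiyasid → siyasid   (t→s word-initially before a front vowel)
  siyasid → siyesid   (a→e after a consonant, before a consonant other than r, m, n, p, b, f, v)
So the Yotoren cognate is 'siyesid'.

siyesid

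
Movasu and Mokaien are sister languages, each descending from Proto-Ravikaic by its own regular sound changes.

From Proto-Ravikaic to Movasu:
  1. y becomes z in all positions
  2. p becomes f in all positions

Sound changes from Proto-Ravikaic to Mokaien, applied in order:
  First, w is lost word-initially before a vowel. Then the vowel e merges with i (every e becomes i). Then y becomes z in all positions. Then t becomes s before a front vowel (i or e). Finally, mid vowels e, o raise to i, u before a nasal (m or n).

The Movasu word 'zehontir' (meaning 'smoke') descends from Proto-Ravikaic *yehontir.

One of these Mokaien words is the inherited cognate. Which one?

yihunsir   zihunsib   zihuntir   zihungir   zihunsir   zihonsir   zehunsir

Mokaien: *yehontir
  yehontir (rule 1 does not apply)
  yehontir → yihontir   [vowel merger]
  yihontir → zihontir   [unconditioned shift]
  zihontir → zihonsir   [palatalisation]
  zihonsir → zihunsir   [pre-nasal raising]
  giving Mokaien zihunsir.
The other candidates each miss or misapply at least one Mokaien change.

zihunsir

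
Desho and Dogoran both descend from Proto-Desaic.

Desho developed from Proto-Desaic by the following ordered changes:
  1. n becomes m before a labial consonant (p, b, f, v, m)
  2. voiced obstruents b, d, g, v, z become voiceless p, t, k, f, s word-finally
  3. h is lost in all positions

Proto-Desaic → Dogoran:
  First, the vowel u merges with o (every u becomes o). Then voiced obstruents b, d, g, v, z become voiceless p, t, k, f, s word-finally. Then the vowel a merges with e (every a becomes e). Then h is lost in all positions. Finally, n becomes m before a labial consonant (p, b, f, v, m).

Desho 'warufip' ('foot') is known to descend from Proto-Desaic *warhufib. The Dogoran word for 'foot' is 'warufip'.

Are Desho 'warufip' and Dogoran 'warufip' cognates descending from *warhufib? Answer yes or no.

no

Derive the expected Dogoran reflex of *warhufib:
Dogoran: *warhufib > warhofib > warhofip > werhofip > werofip  (by vowel merger, final devoicing, vowel merger, h-loss)
The regular Dogoran reflex would be 'werofip', but the attested form is 'warufip'. The correspondence is irregular, so they are not cognates (the Dogoran form has a different source).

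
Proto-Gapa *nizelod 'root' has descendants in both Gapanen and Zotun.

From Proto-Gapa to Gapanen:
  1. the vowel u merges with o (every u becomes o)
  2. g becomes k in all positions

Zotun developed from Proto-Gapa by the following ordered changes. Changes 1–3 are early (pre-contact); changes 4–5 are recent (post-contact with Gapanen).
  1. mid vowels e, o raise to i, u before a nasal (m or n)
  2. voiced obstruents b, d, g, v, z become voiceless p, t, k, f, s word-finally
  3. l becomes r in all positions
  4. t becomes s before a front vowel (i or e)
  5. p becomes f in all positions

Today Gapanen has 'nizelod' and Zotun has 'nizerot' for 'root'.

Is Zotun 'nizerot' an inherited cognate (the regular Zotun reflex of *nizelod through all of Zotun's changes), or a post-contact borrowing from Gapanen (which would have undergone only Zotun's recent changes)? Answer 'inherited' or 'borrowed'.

inherited

If inherited, *nizelod would pass through all of Zotun's changes:
Zotun: *nizelod
  nizelod (rule 1 does not apply)
  nizelod → nizelot   [final devoicing]
  nizelot → nizerot   [unconditioned shift]
  nizerot (rule 4 does not apply)
  nizerot (rule 5 does not apply)
  giving Zotun nizerot.
If borrowed from Gapanen 'nizelod' after the early changes, it would undergo only the recent ones:
  rule 4 (palatalisation): no change (nizelod)
  rule 5 (unconditioned shift): no change (nizelod)
  ⇒ as a loan: nizelod
Zotun 'nizerot' matches the inherited outcome exactly, so it is an inherited cognate, not a loan.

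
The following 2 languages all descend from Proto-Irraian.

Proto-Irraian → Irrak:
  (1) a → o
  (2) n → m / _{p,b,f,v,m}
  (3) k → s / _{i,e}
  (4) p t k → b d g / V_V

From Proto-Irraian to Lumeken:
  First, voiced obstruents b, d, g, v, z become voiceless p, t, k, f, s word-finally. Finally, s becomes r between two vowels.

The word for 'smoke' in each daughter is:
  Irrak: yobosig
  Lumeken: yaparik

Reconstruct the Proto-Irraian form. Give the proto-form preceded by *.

Position 3: Irrak has b, Lumeken has p. Taking the neighbouring segments as reconstructed: Irrak b could go back to *p or *b; Lumeken p can only go back to *p — the one source consistent with every daughter is *p.
Position 5: Irrak has s, Lumeken has r. Taking the neighbouring segments as reconstructed: Irrak s could go back to *k or *s; Lumeken r could go back to *s or *r — the one source consistent with every daughter is *s.
Position 4: Irrak has o, Lumeken has a. Lumeken preserves a here (none of its changes turn any other segment into a), so the proto-segment is *a.
This points to *yapasig. Verify forward in each daughter:
Irrak: *yapasig
  yapasig → yoposig   [vowel merger]
  yoposig (rule 2 does not apply)
  yoposig (rule 3 does not apply)
  yoposig → yobosig   [intervocalic voicing]
  giving Irrak yobosig.
Lumeken: *yapasig
  yapasig → yapasik   [final devoicing]
  yapasik → yaparik   [rhotacism]
  giving Lumeken yaparik.
No other proto-form is consistent with every reflex, so the reconstruction is *yapasig.

*yapasig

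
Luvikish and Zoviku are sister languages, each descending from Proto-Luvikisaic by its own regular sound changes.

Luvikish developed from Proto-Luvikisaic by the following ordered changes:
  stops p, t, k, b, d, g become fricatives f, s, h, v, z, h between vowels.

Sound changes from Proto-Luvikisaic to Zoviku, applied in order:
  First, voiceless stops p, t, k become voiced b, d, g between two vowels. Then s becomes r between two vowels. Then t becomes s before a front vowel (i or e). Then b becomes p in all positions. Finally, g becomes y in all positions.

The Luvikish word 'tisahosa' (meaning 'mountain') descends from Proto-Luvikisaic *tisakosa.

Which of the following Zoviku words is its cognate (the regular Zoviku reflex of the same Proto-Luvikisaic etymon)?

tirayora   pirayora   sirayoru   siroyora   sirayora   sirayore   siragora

sirayora

Zoviku: *tisakosa
  tisakosa → tisagosa   [intervocalic voicing]
  tisagosa → tiragora   [rhotacism]
  tiragora → siragora   [palatalisation]
  siragora (rule 4 does not apply)
  siragora → sirayora   [unconditioned shift]
  giving Zoviku sirayora.
Among the options, 'sirayora' alone shows every Zoviku change applied in order.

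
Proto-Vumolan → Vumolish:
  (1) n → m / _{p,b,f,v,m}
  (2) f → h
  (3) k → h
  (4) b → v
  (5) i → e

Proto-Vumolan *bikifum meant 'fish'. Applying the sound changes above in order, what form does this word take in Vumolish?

vehehum

Vumolish: *bikifum > bikihum > bihihum > vihihum > vehehum  (by unconditioned shift, unconditioned shift, unconditioned shift, vowel merger)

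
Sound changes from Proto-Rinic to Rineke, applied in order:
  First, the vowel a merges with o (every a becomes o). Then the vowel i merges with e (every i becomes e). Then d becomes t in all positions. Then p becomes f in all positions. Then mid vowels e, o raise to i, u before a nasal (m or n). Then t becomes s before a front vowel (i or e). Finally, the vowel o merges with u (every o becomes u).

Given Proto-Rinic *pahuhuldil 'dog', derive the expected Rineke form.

fuhuhulsel

Rineke: start from *pahuhuldil.
  rule 1 (vowel merger): pahuhuldil → pohuhuldil
  rule 2 (vowel merger): pohuhuldil → pohuhuldel
  rule 3 (unconditioned shift): pohuhuldel → pohuhultel
  rule 4 (unconditioned shift): pohuhultel → fohuhultel
  rule 5: no change — fohuhultel
  rule 6 (palatalisation): fohuhultel → fohuhulsel
  rule 7 (vowel merger): fohuhulsel → fuhuhulsel
  ⇒ Rineke fuhuhulsel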